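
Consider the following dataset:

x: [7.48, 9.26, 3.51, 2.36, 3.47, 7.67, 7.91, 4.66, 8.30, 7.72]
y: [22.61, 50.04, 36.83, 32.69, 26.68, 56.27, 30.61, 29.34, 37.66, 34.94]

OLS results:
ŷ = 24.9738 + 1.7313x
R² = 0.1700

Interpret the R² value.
About 17.00% of the variability in y is accounted for by the regression on x (R² = 0.1700) — a weak linear fit.

R² = 1 − SS_res/SS_tot compares the residual scatter to the total scatter of y about its mean.

Here R² = 0.1700:
- Explained: 17.00% of the variation in y
- Unexplained (residual): 100% − 17.00% = 83.00%
- Rule of thumb (below 0.3 weak; 0.3 to below 0.7 moderate; 0.7 and above strong) → weak

Calculation: R² = 1 − (SS_res / SS_tot), where SS_res is the sum of squared residuals and SS_tot the total sum of squares.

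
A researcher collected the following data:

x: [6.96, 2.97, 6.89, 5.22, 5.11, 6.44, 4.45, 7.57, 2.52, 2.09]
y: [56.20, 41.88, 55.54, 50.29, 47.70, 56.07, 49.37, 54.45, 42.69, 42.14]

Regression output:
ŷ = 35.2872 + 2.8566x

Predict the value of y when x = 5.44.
ŷ = 50.8271

Plug x = 5.44 into the fitted line:

ŷ = 35.2872 + 2.8566 × 5.44
ŷ = 35.2872 + 15.5399
ŷ = 50.8271

This is the fitted mean response at that x — an individual observation would come with a wider prediction interval.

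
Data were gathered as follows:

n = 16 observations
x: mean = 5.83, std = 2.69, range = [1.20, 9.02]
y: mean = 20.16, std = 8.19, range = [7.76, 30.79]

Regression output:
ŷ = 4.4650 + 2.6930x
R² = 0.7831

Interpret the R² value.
R² = 0.7831 means 78.31% of the variation in y is explained by the linear relationship with x. This indicates a strong fit.

The coefficient of determination R² is the fraction of the total variation in y that the fitted line accounts for.

Here R² = 0.7831:
- Explained: 78.31% of the variation in y
- Unexplained (residual): 100% − 78.31% = 21.69%
- Rule of thumb (below 0.3 weak; 0.3 to below 0.7 moderate; 0.7 and above strong) → strong

Equivalently, for simple linear regression R² = r², so |r| = √0.7831 ≈ 0.8849.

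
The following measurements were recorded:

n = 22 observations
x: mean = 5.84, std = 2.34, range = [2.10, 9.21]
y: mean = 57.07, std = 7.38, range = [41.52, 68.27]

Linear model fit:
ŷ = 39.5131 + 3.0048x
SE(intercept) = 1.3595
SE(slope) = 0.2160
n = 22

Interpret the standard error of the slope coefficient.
SE(slope) = 0.2160 measures the uncertainty in the estimated slope. The coefficient is estimated precisely (SE/|β̂₁| = 7.2%).

What SE measures:
- The standard error quantifies the sampling variability of the coefficient estimate
- It is the estimated standard deviation of β̂₁ across hypothetical repeated samples of the same size
- Smaller SE → more precise estimate

Relative precision:
- SE / |β̂₁| = 0.2160 / 3.0048 = 7.2%
- Rule of thumb (under 20%: precise; 20% to under 50%: moderately precise; 50% or more: imprecise) → precise

Link to interval estimation: a confidence interval for β₁ is β̂₁ ± t* × 0.2160, so SE sets the half-width per unit of t*.

What drives SE(β̂₁): larger n (here n = 22) → smaller SE; wider spread of x values → smaller SE.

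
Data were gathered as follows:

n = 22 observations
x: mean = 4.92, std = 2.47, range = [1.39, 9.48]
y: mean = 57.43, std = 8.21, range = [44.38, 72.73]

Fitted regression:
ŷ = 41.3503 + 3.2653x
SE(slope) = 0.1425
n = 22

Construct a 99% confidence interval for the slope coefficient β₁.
The 99% CI for β₁ is (2.8598, 3.6708)

Confidence interval for the slope:

The 99% CI for β₁ is: β̂₁ ± t*(α/2, n-2) × SE(β̂₁)

Step 1: Find critical t-value
- Confidence level = 0.99
- Degrees of freedom = n - 2 = 22 - 2 = 20
- t*(α/2, 20) = 2.8453

Step 2: Calculate margin of error
Margin = 2.8453 × 0.1425 = 0.4055

Step 3: Construct interval
CI = 3.2653 ± 0.4055
CI = (2.8598, 3.6708)

Interpretation: We are 99% confident that the true slope β₁ lies between 2.8598 and 3.6708.
The interval does not include 0, suggesting a significant linear relationship.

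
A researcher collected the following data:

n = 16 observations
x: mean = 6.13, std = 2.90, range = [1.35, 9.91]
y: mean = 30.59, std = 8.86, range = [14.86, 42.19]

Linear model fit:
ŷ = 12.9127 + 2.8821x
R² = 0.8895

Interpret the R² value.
R² = 0.8895 means 88.95% of the variation in y is explained by the linear relationship with x. This indicates a strong fit.

R² (coefficient of determination) measures the proportion of variance in y explained by the regression model.

Here R² = 0.8895:
- Explained: 88.95% of the variation in y
- Unexplained (residual): 100% − 88.95% = 11.05%
- Rule of thumb (below 0.3 weak; 0.3 to below 0.7 moderate; 0.7 and above strong) → strong

Calculation: R² = 1 − (SS_res / SS_tot), where SS_res is the sum of squared residuals and SS_tot the total sum of squares.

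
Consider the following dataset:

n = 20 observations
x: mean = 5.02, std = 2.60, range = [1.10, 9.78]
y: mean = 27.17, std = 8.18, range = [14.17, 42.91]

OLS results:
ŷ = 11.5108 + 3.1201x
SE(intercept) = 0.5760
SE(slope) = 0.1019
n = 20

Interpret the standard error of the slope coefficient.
SE(slope) = 0.1019 measures the uncertainty in the estimated slope. The coefficient is estimated precisely (SE/|β̂₁| = 3.3%).

What SE measures:
- The standard error quantifies the sampling variability of the coefficient estimate
- It is the estimated standard deviation of β̂₁ across hypothetical repeated samples of the same size
- Smaller SE → more precise estimate

Relative precision:
- SE / |β̂₁| = 0.1019 / 3.1201 = 3.3%
- Rule of thumb (under 20%: precise; 20% to under 50%: moderately precise; 50% or more: imprecise) → precise

Rough 95% range (±2 SE): 3.1201 ± 0.2038 → (2.9163, 3.3239).

What drives SE(β̂₁): more residual scatter → larger SE; wider spread of x values → smaller SE.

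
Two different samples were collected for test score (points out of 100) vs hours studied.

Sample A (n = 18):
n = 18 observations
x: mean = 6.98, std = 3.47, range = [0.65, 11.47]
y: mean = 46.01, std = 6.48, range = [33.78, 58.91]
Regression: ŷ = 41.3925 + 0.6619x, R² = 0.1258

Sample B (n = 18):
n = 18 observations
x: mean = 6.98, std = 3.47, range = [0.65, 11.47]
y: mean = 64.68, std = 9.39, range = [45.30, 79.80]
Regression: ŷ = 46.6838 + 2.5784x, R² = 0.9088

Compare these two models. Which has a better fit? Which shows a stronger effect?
Model B has the better fit (R² = 0.9088 vs 0.1258). Model B shows the stronger effect (|β₁| = 2.5784 vs 0.6619).

Model Comparison:

Goodness of fit (R²):
- Model A: R² = 0.1258 → 12.58% of variance in test score explained
- Model B: R² = 0.9088 → 90.88% of variance in test score explained
- 0.9088 > 0.1258 → Model B has the better fit

Which has the larger per-hour effect? (|β₁|)
- Model A: β₁ = 0.6619 → predicted test score rises 0.6619 points per additional hour of study time
- Model B: β₁ = 2.5784 → predicted test score rises 2.5784 points per additional hour of study time
- |0.6619| < |2.5784| → Model B shows the stronger marginal effect

Note: A steeper slope doesn't make a better model if the scatter around the line is large.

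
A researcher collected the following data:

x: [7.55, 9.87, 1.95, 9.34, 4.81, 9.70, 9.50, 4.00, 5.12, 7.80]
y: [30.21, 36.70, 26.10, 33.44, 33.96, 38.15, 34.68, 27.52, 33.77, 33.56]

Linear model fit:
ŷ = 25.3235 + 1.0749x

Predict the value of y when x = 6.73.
ŷ = 32.5576

Plug x = 6.73 into the fitted line:

ŷ = 25.3235 + 1.0749 × 6.73
ŷ = 25.3235 + 7.2341
ŷ = 32.5576

This is the fitted mean response at that x — an individual observation would come with a wider prediction interval.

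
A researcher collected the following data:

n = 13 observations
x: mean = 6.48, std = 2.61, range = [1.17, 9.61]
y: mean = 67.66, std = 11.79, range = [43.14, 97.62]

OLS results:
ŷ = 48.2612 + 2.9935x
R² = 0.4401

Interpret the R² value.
R² = 0.4401 means 44.01% of the variation in y is explained by the linear relationship with x. This indicates a moderate fit.

The coefficient of determination R² is the fraction of the total variation in y that the fitted line accounts for.

Here R² = 0.4401:
- Explained: 44.01% of the variation in y
- Unexplained (residual): 100% − 44.01% = 55.99%
- Rule of thumb (below 0.3 weak; 0.3 to below 0.7 moderate; 0.7 and above strong) → moderate

Note: R² never decreases when predictors are added, so it should not be used alone to compare models of different size.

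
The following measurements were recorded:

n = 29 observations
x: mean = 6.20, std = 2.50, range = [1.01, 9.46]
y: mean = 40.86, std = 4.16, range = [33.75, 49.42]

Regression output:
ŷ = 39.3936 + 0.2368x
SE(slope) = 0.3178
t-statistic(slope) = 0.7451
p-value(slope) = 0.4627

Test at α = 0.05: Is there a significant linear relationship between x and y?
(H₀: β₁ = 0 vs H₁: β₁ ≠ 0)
Fail to reject H₀: p-value = 0.4627 ≥ α = 0.05. The linear relationship is not significant at the 5% level.

Hypothesis test for the slope coefficient:

H₀: β₁ = 0 (no linear relationship)
H₁: β₁ ≠ 0 (linear relationship exists)

Test statistic: t = β̂₁ / SE(β̂₁) = 0.2368 / 0.3178 = 0.7451

The p-value (0.4627) is the probability, under H₀, of a t-statistic at least as extreme as |t| = 0.7451 (two-sided, df = n − 2 = 27).

Decision rule: reject H₀ if p-value < α.
p-value = 0.4627 ≥ α = 0.05 → fail to reject H₀.

Conclusion: the linear association between x and y is not significant at the 5% level.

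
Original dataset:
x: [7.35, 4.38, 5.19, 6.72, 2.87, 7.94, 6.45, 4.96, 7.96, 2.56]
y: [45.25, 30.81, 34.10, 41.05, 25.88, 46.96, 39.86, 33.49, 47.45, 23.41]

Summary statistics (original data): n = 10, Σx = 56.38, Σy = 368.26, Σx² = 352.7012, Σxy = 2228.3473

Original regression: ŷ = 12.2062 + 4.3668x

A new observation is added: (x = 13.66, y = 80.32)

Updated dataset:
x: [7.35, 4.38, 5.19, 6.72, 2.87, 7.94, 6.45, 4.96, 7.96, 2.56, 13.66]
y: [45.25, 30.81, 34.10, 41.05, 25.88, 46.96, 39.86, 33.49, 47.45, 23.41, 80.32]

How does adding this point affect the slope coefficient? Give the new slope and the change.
Adding the point moves β₁ from 4.3668 to 5.0281, i.e. it increases by 0.6613 (+15.1%).

The new point has HIGH LEVERAGE: x = 13.66 is far from the original mean x̄ = 56.38/10 ≈ 5.64 (original range [2.56, 7.96]).

Step 1: Update the sums with the new point (n goes from 10 to 11)
Σx  = 56.38 + 13.66 = 70.04
Σy  = 368.26 + 80.32 = 448.58
Σx² = 352.7012 + 13.66² = 352.7012 + 186.5956 = 539.2968
Σxy = 2228.3473 + 13.66×80.32 = 2228.3473 + 1097.1712 = 3325.5185

Step 2: Recompute the slope with b₁ = (nΣxy − ΣxΣy) / (nΣx² − (Σx)²)
Numerator   = 11×3325.5185 − 70.04×448.58 = 36580.7035 − 31418.5432 = 5162.1603
Denominator = 11×539.2968 − 70.04² = 5932.2648 − 4905.6016 = 1026.6632
b₁(new) = 5162.1603 / 1026.6632 = 5.0281

(Same formula on the original sums: (10×2228.3473 − 56.38×368.26) / (10×352.7012 − 56.38²) = 1520.9742 / 348.3076 = 4.3668, matching the given fit.)

Step 3: Change in slope
Δβ₁ = 5.0281 − 4.3668 = +0.6613
Relative change = +0.6613 / 4.3668 × 100% = +15.1%
→ the slope increases when the point is added.

A high-leverage point only changes the slope if it is off the original line; here y = 80.32 is above the original trend, so the slope increases.
In practice: refit with and without it and report both if conclusions differ.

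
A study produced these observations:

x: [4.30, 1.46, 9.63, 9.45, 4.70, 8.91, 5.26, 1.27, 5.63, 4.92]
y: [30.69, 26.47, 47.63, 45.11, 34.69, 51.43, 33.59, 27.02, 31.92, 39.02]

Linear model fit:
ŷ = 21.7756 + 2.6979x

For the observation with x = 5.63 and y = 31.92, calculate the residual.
Residual = -5.0448

The residual is the difference between the actual value and the predicted value:

Residual = y - ŷ

Step 1: Calculate predicted value
ŷ = 21.7756 + 2.6979 × 5.63
ŷ = 36.9648

Step 2: Calculate residual
Residual = 31.92 - 36.9648
Residual = -5.0448

Interpretation: the model overestimates the actual value by 5.0448 at this point (negative residual → observation lies below the fitted line).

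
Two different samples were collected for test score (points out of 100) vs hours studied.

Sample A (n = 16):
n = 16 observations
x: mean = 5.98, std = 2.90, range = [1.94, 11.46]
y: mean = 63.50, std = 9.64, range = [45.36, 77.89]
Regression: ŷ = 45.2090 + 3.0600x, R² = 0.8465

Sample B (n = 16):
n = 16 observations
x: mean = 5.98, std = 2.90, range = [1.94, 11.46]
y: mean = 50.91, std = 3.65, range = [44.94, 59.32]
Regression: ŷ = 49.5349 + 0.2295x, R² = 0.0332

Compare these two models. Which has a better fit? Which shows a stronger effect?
Model A has the better fit (R² = 0.8465 vs 0.0332). Model A shows the stronger effect (|β₁| = 3.0600 vs 0.2295).

Model Comparison:

Which explains more variance? (R²)
- Model A: R² = 0.8465 → 84.65% of variance in test score explained
- Model B: R² = 0.0332 → 3.32% of variance in test score explained
- 0.8465 > 0.0332 → Model A has the better fit

Strength of effect — compare |β₁|:
- Model A: β₁ = 3.0600 → predicted test score rises 3.0600 points per additional hour of study time
- Model B: β₁ = 0.2295 → predicted test score rises 0.2295 points per additional hour of study time
- |3.0600| > |0.2295| → Model A shows the stronger marginal effect

Note: A steeper slope doesn't make a better model if the scatter around the line is large.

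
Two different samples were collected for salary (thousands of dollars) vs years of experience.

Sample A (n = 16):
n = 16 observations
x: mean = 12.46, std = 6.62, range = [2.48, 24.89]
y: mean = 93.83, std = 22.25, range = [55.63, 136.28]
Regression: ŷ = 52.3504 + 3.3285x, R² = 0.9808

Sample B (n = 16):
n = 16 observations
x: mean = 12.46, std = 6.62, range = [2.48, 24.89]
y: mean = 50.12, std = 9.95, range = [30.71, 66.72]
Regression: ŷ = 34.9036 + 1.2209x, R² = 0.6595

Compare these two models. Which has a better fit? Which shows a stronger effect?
Model A has the better fit (R² = 0.9808 vs 0.6595). Model A shows the stronger effect (|β₁| = 3.3285 vs 1.2209).

Model Comparison:

Goodness of fit (R²):
- Model A: R² = 0.9808 → 98.08% of variance in salary explained
- Model B: R² = 0.6595 → 65.95% of variance in salary explained
- 0.9808 > 0.6595 → Model A has the better fit

Effect size (slope magnitude):
- Model A: β₁ = 3.3285 → predicted salary rises 3.3285 thousand dollars per additional year of experience
- Model B: β₁ = 1.2209 → predicted salary rises 1.2209 thousand dollars per additional year of experience
- |3.3285| > |1.2209| → Model A shows the stronger marginal effect

Notes:
- The two samples could reflect different populations, time periods, or measurement quality.
- R² measures how tightly points cluster around the line; β₁ measures how steep the line is — they answer different questions.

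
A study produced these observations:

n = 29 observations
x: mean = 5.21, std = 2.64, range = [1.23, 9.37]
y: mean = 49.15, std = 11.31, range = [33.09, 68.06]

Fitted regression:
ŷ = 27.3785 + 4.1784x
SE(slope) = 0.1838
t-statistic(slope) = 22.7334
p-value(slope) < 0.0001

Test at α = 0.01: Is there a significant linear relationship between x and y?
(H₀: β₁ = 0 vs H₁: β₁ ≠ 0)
p-value < 0.0001 < α = 0.01, so we reject H₀. The relationship is significant.

Hypothesis test for the slope coefficient:

H₀: β₁ = 0 (no linear relationship)
H₁: β₁ ≠ 0 (linear relationship exists)

Test statistic: t = β̂₁ / SE(β̂₁) = 4.1784 / 0.1838 = 22.7334

With df = 27, the two-sided p-value for |t| = 22.7334 is <0.0001.

Decision rule: reject H₀ if p-value < α.
p-value < 0.0001 < α = 0.01 → reject H₀.

Conclusion: the linear association between x and y is significant at the 1% level.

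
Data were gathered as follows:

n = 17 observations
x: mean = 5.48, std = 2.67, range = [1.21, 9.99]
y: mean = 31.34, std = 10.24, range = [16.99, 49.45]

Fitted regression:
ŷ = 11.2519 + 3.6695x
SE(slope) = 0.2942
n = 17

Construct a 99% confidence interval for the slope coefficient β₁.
The 99% CI for β₁ is (2.8026, 4.5364)

Confidence interval for the slope:

The 99% CI for β₁ is: β̂₁ ± t*(α/2, n-2) × SE(β̂₁)

Step 1: Find critical t-value
- Confidence level = 0.99
- Degrees of freedom = n - 2 = 17 - 2 = 15
- t*(α/2, 15) = 2.9467

Step 2: Calculate margin of error
Margin = 2.9467 × 0.2942 = 0.8669

Step 3: Construct interval
CI = 3.6695 ± 0.8669
CI = (2.8026, 4.5364)

Interpretation: each one-unit increase in x is associated with a change in mean y of between 2.8026 and 4.5364, with 99% confidence.
The interval does not include 0, suggesting a significant linear relationship.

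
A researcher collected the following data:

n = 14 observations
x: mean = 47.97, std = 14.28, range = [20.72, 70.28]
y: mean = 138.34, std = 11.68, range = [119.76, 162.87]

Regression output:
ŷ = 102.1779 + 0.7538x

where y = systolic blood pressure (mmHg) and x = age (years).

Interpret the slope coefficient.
For each additional year of age, predicted blood pressure increases by approximately 0.7538 mmHg.

The slope β₁ = 0.7538 gives the rate at which the fitted blood pressure changes with age.

Interpretation:
- Age up by 1 year → predicted blood pressure increases by 0.7538 mmHg
- The effect is assumed constant over the observed range of x (linearity)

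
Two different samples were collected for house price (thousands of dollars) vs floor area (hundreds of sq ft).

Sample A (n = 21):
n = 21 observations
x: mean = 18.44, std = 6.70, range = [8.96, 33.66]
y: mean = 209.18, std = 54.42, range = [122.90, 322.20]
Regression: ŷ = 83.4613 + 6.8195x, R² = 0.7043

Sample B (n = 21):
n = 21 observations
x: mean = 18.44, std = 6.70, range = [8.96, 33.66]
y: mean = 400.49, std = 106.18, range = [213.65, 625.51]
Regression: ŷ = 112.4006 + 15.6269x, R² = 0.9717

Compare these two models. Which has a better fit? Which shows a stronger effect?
Model B has the better fit (R² = 0.9717 vs 0.7043). Model B shows the stronger effect (|β₁| = 15.6269 vs 6.8195).

Model Comparison:

Goodness of fit (R²):
- Model A: R² = 0.7043 → 70.43% of variance in house price explained
- Model B: R² = 0.9717 → 97.17% of variance in house price explained
- 0.9717 > 0.7043 → Model B has the better fit

Effect size (slope magnitude):
- Model A: β₁ = 6.8195 → predicted house price rises 6.8195 thousand dollars per additional hundred sq ft of floor area
- Model B: β₁ = 15.6269 → predicted house price rises 15.6269 thousand dollars per additional hundred sq ft of floor area
- |6.8195| < |15.6269| → Model B shows the stronger marginal effect

Note: A better fit (higher R²) doesn't necessarily mean a more important relationship.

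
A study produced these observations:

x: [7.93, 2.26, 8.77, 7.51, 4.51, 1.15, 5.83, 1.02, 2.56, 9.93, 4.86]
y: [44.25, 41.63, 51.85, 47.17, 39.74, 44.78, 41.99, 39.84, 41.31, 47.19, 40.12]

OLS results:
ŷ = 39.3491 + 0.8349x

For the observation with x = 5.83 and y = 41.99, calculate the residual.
Residual = -2.2266

The residual is the difference between the actual value and the predicted value:

Residual = y - ŷ

Step 1: Calculate predicted value
ŷ = 39.3491 + 0.8349 × 5.83
ŷ = 44.2166

Step 2: Calculate residual
Residual = 41.99 - 44.2166
Residual = -2.2266

The residual is negative, so the observed y = 41.99 sits below the regression line (the line overestimates it by 2.2266).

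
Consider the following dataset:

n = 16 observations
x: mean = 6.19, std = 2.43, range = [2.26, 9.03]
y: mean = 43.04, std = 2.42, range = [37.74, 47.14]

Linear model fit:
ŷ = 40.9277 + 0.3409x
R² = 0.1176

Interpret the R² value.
About 11.76% of the variability in y is accounted for by the regression on x (R² = 0.1176) — a weak linear fit.

R² (coefficient of determination) measures the proportion of variance in y explained by the regression model.

Here R² = 0.1176:
- Explained: 11.76% of the variation in y
- Unexplained (residual): 100% − 11.76% = 88.24%
- Rule of thumb (below 0.3 weak; 0.3 to below 0.7 moderate; 0.7 and above strong) → weak

Calculation: R² = 1 − (SS_res / SS_tot), where SS_res is the sum of squared residuals and SS_tot the total sum of squares.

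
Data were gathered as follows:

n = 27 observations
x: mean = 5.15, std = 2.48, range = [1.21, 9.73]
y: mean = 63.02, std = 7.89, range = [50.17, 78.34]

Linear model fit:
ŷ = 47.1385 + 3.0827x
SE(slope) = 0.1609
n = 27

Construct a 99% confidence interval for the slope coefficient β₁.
The 99% CI for β₁ is (2.6342, 3.5312)

Confidence interval for the slope:

The 99% CI for β₁ is: β̂₁ ± t*(α/2, n-2) × SE(β̂₁)

Step 1: Find critical t-value
- Confidence level = 0.99
- Degrees of freedom = n - 2 = 27 - 2 = 25
- t*(α/2, 25) = 2.7874

Step 2: Calculate margin of error
Margin = 2.7874 × 0.1609 = 0.4485

Step 3: Construct interval
CI = 3.0827 ± 0.4485
CI = (2.6342, 3.5312)

Interpretation: each one-unit increase in x is associated with a change in mean y of between 2.6342 and 3.5312, with 99% confidence.
Both endpoints are positive, so the data support a genuinely positive slope at this confidence level.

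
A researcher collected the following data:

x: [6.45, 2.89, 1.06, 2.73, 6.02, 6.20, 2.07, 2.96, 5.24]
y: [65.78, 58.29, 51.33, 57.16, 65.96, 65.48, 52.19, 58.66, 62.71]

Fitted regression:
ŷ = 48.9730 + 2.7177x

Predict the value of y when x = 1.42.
ŷ = 52.8321

Plug x = 1.42 into the fitted line:

ŷ = 48.9730 + 2.7177 × 1.42
ŷ = 48.9730 + 3.8591
ŷ = 52.8321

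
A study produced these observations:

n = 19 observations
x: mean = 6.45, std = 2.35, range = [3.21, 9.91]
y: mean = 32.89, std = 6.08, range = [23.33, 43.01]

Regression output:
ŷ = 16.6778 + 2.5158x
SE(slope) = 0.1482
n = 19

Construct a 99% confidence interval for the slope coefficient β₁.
The 99% CI for β₁ is (2.0863, 2.9453)

Confidence interval for the slope:

The 99% CI for β₁ is: β̂₁ ± t*(α/2, n-2) × SE(β̂₁)

Step 1: Find critical t-value
- Confidence level = 0.99
- Degrees of freedom = n - 2 = 19 - 2 = 17
- t*(α/2, 17) = 2.8982

Step 2: Calculate margin of error
Margin = 2.8982 × 0.1482 = 0.4295

Step 3: Construct interval
CI = 2.5158 ± 0.4295
CI = (2.0863, 2.9453)

Interpretation: intervals built this way capture the true β₁ in 99% of repeated samples; here the plausible range for the per-unit effect of x on y is 2.0863 to 2.9453.
The interval does not include 0, suggesting a significant linear relationship.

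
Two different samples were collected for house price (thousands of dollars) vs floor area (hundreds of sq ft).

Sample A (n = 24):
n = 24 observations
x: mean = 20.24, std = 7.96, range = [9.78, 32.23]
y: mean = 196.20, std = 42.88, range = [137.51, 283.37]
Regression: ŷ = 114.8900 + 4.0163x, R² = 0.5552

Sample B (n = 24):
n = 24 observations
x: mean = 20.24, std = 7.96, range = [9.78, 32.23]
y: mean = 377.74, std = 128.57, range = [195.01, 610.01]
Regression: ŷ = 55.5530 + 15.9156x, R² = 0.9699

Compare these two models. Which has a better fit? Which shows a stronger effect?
Model B has the better fit (R² = 0.9699 vs 0.5552). Model B shows the stronger effect (|β₁| = 15.9156 vs 4.0163).

Model Comparison:

Which explains more variance? (R²)
- Model A: R² = 0.5552 → 55.52% of variance in house price explained
- Model B: R² = 0.9699 → 96.99% of variance in house price explained
- 0.9699 > 0.5552 → Model B has the better fit

Strength of effect — compare |β₁|:
- Model A: β₁ = 4.0163 → predicted house price rises 4.0163 thousand dollars per additional hundred sq ft of floor area
- Model B: β₁ = 15.9156 → predicted house price rises 15.9156 thousand dollars per additional hundred sq ft of floor area
- |4.0163| < |15.9156| → Model B shows the stronger marginal effect

Notes:
- A steeper slope doesn't make a better model if the scatter around the line is large.
- R² measures how tightly points cluster around the line; β₁ measures how steep the line is — they answer different questions.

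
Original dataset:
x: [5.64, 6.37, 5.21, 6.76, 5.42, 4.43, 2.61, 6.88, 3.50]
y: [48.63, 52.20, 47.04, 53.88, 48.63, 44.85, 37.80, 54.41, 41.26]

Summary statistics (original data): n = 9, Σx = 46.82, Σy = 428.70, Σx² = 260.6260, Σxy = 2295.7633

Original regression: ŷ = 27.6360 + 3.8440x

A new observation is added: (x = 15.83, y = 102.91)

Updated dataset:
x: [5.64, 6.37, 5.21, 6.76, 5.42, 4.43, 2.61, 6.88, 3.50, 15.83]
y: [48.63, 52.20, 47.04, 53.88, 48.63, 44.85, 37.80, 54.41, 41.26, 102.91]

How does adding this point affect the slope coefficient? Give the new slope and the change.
Adding the point moves β₁ from 3.8440 to 5.0061, i.e. it increases by 1.1621 (+30.2%).

The new point has HIGH LEVERAGE: x = 15.83 is far from the original mean x̄ = 46.82/9 ≈ 5.20 (original range [2.61, 6.88]).

Step 1: Update the sums with the new point (n goes from 9 to 10)
Σx  = 46.82 + 15.83 = 62.65
Σy  = 428.70 + 102.91 = 531.61
Σx² = 260.6260 + 15.83² = 260.6260 + 250.5889 = 511.2149
Σxy = 2295.7633 + 15.83×102.91 = 2295.7633 + 1629.0653 = 3924.8286

Step 2: Recompute the slope with b₁ = (nΣxy − ΣxΣy) / (nΣx² − (Σx)²)
Numerator   = 10×3924.8286 − 62.65×531.61 = 39248.2860 − 33305.3665 = 5942.9195
Denominator = 10×511.2149 − 62.65² = 5112.1490 − 3925.0225 = 1187.1265
b₁(new) = 5942.9195 / 1187.1265 = 5.0061

(Same formula on the original sums: (9×2295.7633 − 46.82×428.70) / (9×260.6260 − 46.82²) = 590.1357 / 153.5216 = 3.8440, matching the given fit.)

Step 3: Change in slope
Δβ₁ = 5.0061 − 3.8440 = +1.1621
Relative change = +1.1621 / 3.8440 × 100% = +30.2%
→ the slope increases when the point is added.

A high-leverage point only changes the slope if it is off the original line; here y = 102.91 is above the original trend, so the slope increases.
In practice: refit with and without it and report both if conclusions differ.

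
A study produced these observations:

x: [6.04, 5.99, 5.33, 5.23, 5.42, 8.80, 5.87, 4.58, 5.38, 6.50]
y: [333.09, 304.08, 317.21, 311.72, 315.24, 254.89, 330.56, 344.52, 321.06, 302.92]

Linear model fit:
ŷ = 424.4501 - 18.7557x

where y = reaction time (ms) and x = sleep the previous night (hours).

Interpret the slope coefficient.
An increase of one hour in sleep is associated with a 18.7557 ms decrease in predicted reaction time.

The slope coefficient β₁ = -18.7557 represents the marginal effect of sleep on reaction time.

Interpretation:
- Sleep up by 1 hour → predicted reaction time decreases by 18.7557 ms
- The effect is assumed constant over the observed range of x (linearity)
- The sign (−) gives the direction; the magnitude 18.7557 gives the size of the effect per hour

(β₀ = 424.4501 is the fitted value at x = 0 and is not part of the slope interpretation.)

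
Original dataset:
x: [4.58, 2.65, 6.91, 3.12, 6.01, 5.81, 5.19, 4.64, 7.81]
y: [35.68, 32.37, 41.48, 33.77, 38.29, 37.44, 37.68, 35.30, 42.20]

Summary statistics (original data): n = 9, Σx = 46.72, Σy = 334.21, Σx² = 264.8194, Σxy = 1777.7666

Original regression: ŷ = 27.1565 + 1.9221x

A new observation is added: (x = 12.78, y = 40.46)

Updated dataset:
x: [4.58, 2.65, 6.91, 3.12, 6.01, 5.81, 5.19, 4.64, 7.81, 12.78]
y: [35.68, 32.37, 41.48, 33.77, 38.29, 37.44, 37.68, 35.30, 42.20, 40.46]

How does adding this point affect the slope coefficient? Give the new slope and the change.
The slope changes from 1.9221 to 0.8845 (change of -1.0376, or -54.0%).

The new point has HIGH LEVERAGE: x = 12.78 is far from the original mean x̄ = 46.72/9 ≈ 5.19 (original range [2.65, 7.81]).

Step 1: Update the sums with the new point (n goes from 9 to 10)
Σx  = 46.72 + 12.78 = 59.50
Σy  = 334.21 + 40.46 = 374.67
Σx² = 264.8194 + 12.78² = 264.8194 + 163.3284 = 428.1478
Σxy = 1777.7666 + 12.78×40.46 = 1777.7666 + 517.0788 = 2294.8454

Step 2: Recompute the slope with b₁ = (nΣxy − ΣxΣy) / (nΣx² − (Σx)²)
Numerator   = 10×2294.8454 − 59.50×374.67 = 22948.4540 − 22292.8650 = 655.5890
Denominator = 10×428.1478 − 59.50² = 4281.4780 − 3540.2500 = 741.2280
b₁(new) = 655.5890 / 741.2280 = 0.8845

(Same formula on the original sums: (9×1777.7666 − 46.72×334.21) / (9×264.8194 − 46.72²) = 385.6082 / 200.6162 = 1.9221, matching the given fit.)

Step 3: Change in slope
Δβ₁ = 0.8845 − 1.9221 = -1.0376
Relative change = -1.0376 / 1.9221 × 100% = -54.0%
→ the slope decreases when the point is added.

A high-leverage point only changes the slope if it is off the original line; here y = 40.46 is below the original trend, so the slope decreases.
In practice: check such a point for data-entry or measurement error.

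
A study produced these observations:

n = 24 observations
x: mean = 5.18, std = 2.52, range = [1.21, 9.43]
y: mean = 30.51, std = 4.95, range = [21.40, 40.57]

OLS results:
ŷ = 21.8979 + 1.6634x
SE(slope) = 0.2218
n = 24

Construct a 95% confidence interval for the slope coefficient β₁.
The 95% CI for β₁ is (1.2034, 2.1234)

Confidence interval for the slope:

The 95% CI for β₁ is: β̂₁ ± t*(α/2, n-2) × SE(β̂₁)

Step 1: Find critical t-value
- Confidence level = 0.95
- Degrees of freedom = n - 2 = 24 - 2 = 22
- t*(α/2, 22) = 2.0739

Step 2: Calculate margin of error
Margin = 2.0739 × 0.2218 = 0.4600

Step 3: Construct interval
CI = 1.6634 ± 0.4600
CI = (1.2034, 2.1234)

Interpretation: We are 95% confident that the true slope β₁ lies between 1.2034 and 2.1234.
Since 0 is outside the interval, a two-sided test at α = 0.05 would reject H₀: β₁ = 0.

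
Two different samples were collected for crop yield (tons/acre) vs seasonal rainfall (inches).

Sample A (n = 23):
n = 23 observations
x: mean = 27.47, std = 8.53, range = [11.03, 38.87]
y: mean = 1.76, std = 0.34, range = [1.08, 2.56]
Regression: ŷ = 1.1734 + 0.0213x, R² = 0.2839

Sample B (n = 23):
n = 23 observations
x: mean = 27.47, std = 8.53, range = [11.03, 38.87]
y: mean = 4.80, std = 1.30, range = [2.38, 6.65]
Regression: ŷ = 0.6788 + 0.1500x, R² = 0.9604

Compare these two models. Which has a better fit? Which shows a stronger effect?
Model B has the better fit (R² = 0.9604 vs 0.2839). Model B shows the stronger effect (|β₁| = 0.1500 vs 0.0213).

Model Comparison:

Fit — compare R²:
- Model A: R² = 0.2839 → 28.39% of variance in crop yield explained
- Model B: R² = 0.9604 → 96.04% of variance in crop yield explained
- 0.9604 > 0.2839 → Model B has the better fit

Effect size (slope magnitude):
- Model A: β₁ = 0.0213 → predicted crop yield rises 0.0213 tons/acre per additional inch of rainfall
- Model B: β₁ = 0.1500 → predicted crop yield rises 0.1500 tons/acre per additional inch of rainfall
- |0.0213| < |0.1500| → Model B shows the stronger marginal effect

Notes:
- R² measures how tightly points cluster around the line; β₁ measures how steep the line is — they answer different questions.
- A steeper slope doesn't make a better model if the scatter around the line is large.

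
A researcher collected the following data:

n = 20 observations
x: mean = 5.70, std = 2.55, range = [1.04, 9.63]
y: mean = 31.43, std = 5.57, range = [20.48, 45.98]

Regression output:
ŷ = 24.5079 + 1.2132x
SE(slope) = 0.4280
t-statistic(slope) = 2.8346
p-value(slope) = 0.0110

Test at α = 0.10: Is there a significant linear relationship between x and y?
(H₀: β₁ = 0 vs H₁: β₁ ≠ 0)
Since p-value = 0.0110 < α = 0.10, reject H₀ — the slope is significantly different from 0.

Hypothesis test for the slope coefficient:

H₀: β₁ = 0 (no linear relationship)
H₁: β₁ ≠ 0 (linear relationship exists)

Test statistic: t = β̂₁ / SE(β̂₁) = 1.2132 / 0.4280 = 2.8346

The p-value (0.0110) is the probability, under H₀, of a t-statistic at least as extreme as |t| = 2.8346 (two-sided, df = n − 2 = 18).

Decision rule: reject H₀ if p-value < α.
p-value = 0.0110 < α = 0.10 → reject H₀.

Conclusion: the linear association between x and y is significant at the 10% level.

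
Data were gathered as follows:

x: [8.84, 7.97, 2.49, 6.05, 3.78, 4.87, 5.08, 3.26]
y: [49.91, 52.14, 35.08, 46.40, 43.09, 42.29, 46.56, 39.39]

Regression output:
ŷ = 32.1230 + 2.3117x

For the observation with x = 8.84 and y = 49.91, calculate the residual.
Residual = -2.6484

The residual is the difference between the actual value and the predicted value:

Residual = y - ŷ

Step 1: Calculate predicted value
ŷ = 32.1230 + 2.3117 × 8.84
ŷ = 52.5584

Step 2: Calculate residual
Residual = 49.91 - 52.5584
Residual = -2.6484

The residual is negative, so the observed y = 49.91 sits below the regression line (the line overestimates it by 2.6484).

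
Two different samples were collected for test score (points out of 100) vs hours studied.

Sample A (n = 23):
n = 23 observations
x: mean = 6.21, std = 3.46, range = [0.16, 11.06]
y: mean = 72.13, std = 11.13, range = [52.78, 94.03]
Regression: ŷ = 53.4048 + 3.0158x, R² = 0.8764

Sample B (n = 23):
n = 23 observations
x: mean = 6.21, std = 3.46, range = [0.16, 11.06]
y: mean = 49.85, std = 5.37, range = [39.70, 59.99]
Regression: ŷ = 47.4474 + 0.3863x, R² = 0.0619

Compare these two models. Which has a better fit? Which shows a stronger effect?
Model A has the better fit (R² = 0.8764 vs 0.0619). Model A shows the stronger effect (|β₁| = 3.0158 vs 0.3863).

Model Comparison:

Fit — compare R²:
- Model A: R² = 0.8764 → 87.64% of variance in test score explained
- Model B: R² = 0.0619 → 6.19% of variance in test score explained
- 0.8764 > 0.0619 → Model A has the better fit

Which has the larger per-hour effect? (|β₁|)
- Model A: β₁ = 3.0158 → predicted test score rises 3.0158 points per additional hour of study time
- Model B: β₁ = 0.3863 → predicted test score rises 0.3863 points per additional hour of study time
- |3.0158| > |0.3863| → Model A shows the stronger marginal effect

Note: The two samples could reflect different populations, time periods, or measurement quality.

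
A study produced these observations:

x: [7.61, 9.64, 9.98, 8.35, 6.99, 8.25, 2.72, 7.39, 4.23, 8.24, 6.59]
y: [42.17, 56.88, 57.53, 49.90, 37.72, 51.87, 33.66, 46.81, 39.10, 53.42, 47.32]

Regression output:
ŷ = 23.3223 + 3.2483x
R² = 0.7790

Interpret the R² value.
R² = 0.7790 means 77.90% of the variation in y is explained by the linear relationship with x. This indicates a strong fit.

R² (coefficient of determination) measures the proportion of variance in y explained by the regression model.

Here R² = 0.7790:
- Explained: 77.90% of the variation in y
- Unexplained (residual): 100% − 77.90% = 22.10%
- Rule of thumb (below 0.3 weak; 0.3 to below 0.7 moderate; 0.7 and above strong) → strong

Note: R² says nothing about causation, and a high R² does not by itself mean the linear form is appropriate — check the residuals.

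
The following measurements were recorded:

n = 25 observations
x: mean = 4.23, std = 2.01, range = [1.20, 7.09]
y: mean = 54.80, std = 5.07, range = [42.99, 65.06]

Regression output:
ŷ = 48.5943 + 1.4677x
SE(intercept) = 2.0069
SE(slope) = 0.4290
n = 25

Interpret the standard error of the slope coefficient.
SE(β̂₁) = 0.4290 is the estimated standard deviation of the slope estimate across repeated samples; relative to β̂₁ = 1.4677 that is 29.2%, a moderately precise estimate.

What SE measures:
- The standard error quantifies the sampling variability of the coefficient estimate
- It is the estimated standard deviation of β̂₁ across hypothetical repeated samples of the same size
- Smaller SE → more precise estimate

Relative precision:
- SE / |β̂₁| = 0.4290 / 1.4677 = 29.2%
- Rule of thumb (under 20%: precise; 20% to under 50%: moderately precise; 50% or more: imprecise) → moderately precise

Link to interval estimation: a confidence interval for β₁ is β̂₁ ± t* × 0.4290, so SE sets the half-width per unit of t*.

What drives SE(β̂₁): more residual scatter → larger SE; larger n (here n = 25) → smaller SE; wider spread of x values → smaller SE.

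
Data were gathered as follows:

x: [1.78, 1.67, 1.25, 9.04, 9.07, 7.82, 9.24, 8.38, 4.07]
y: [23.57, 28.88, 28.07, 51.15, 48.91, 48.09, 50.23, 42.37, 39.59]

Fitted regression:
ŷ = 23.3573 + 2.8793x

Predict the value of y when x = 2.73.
ŷ = 31.2178

Plug x = 2.73 into the fitted line:

ŷ = 23.3573 + 2.8793 × 2.73
ŷ = 23.3573 + 7.8605
ŷ = 31.2178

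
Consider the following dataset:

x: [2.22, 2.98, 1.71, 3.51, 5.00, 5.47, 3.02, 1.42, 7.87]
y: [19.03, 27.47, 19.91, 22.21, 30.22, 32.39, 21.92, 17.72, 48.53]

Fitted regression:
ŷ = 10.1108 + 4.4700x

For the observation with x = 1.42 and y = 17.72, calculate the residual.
Residual = 1.2618

The residual is the difference between the actual value and the predicted value:

Residual = y - ŷ

Step 1: Calculate predicted value
ŷ = 10.1108 + 4.4700 × 1.42
ŷ = 16.4582

Step 2: Calculate residual
Residual = 17.72 - 16.4582
Residual = 1.2618

The residual is positive, so the observed y = 17.72 sits above the regression line (the line underestimates it by 1.2618).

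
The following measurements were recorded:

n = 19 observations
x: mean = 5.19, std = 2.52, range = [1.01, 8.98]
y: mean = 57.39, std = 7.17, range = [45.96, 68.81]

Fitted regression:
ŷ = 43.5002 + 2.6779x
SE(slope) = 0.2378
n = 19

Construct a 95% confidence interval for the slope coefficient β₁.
The 95% CI for β₁ is (2.1762, 3.1796)

Confidence interval for the slope:

The 95% CI for β₁ is: β̂₁ ± t*(α/2, n-2) × SE(β̂₁)

Step 1: Find critical t-value
- Confidence level = 0.95
- Degrees of freedom = n - 2 = 19 - 2 = 17
- t*(α/2, 17) = 2.1098

Step 2: Calculate margin of error
Margin = 2.1098 × 0.2378 = 0.5017

Step 3: Construct interval
CI = 2.6779 ± 0.5017
CI = (2.1762, 3.1796)

Interpretation: intervals built this way capture the true β₁ in 95% of repeated samples; here the plausible range for the per-unit effect of x on y is 2.1762 to 3.1796.
The interval does not include 0, suggesting a significant linear relationship.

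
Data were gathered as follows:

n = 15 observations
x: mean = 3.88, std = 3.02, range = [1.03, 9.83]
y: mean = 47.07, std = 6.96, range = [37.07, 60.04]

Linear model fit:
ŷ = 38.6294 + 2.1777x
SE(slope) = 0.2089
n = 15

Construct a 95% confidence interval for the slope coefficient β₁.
The 95% CI for β₁ is (1.7264, 2.6290)

Confidence interval for the slope:

The 95% CI for β₁ is: β̂₁ ± t*(α/2, n-2) × SE(β̂₁)

Step 1: Find critical t-value
- Confidence level = 0.95
- Degrees of freedom = n - 2 = 15 - 2 = 13
- t*(α/2, 13) = 2.1604

Step 2: Calculate margin of error
Margin = 2.1604 × 0.2089 = 0.4513

Step 3: Construct interval
CI = 2.1777 ± 0.4513
CI = (1.7264, 2.6290)

Interpretation: intervals built this way capture the true β₁ in 95% of repeated samples; here the plausible range for the per-unit effect of x on y is 1.7264 to 2.6290.
The interval does not include 0, suggesting a significant linear relationship.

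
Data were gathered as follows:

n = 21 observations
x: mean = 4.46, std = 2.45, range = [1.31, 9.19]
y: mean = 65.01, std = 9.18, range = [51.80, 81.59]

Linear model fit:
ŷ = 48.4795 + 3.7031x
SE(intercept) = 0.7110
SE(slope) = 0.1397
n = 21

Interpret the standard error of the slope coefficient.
SE(slope) = 0.1397 measures the uncertainty in the estimated slope. The coefficient is estimated precisely (SE/|β̂₁| = 3.8%).

SE(β̂₁) = s / √Sxx, where s is the residual standard deviation and Sxx = Σ(x − x̄)². It is the yardstick for how far β̂₁ = 3.7031 could plausibly be from the true slope.

Relative precision:
- SE / |β̂₁| = 0.1397 / 3.7031 = 3.8%
- Rule of thumb (under 20%: precise; 20% to under 50%: moderately precise; 50% or more: imprecise) → precise

Rough 95% range (±2 SE): 3.7031 ± 0.2794 → (3.4237, 3.9825).

What drives SE(β̂₁): more residual scatter → larger SE; wider spread of x values → smaller SE; larger n (here n = 21) → smaller SE.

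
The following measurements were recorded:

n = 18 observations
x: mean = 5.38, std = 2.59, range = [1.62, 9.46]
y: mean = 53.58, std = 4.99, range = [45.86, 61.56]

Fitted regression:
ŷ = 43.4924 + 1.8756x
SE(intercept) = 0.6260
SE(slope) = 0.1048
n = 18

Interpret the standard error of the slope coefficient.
SE(slope) = 0.1048 measures the uncertainty in the estimated slope. The coefficient is estimated precisely (SE/|β̂₁| = 5.6%).

SE(β̂₁) = s / √Sxx, where s is the residual standard deviation and Sxx = Σ(x − x̄)². It is the yardstick for how far β̂₁ = 1.8756 could plausibly be from the true slope.

Relative precision:
- SE / |β̂₁| = 0.1048 / 1.8756 = 5.6%
- Rule of thumb (under 20%: precise; 20% to under 50%: moderately precise; 50% or more: imprecise) → precise

Rough 95% range (±2 SE): 1.8756 ± 0.2096 → (1.6660, 2.0852).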